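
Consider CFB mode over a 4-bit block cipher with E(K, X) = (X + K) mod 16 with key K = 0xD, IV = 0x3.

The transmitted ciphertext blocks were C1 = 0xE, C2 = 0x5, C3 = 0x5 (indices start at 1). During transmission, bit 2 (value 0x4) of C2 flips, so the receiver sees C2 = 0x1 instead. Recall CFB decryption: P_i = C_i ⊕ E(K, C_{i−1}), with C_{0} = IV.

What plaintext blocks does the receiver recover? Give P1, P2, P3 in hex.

P1 = 0xE, P2 = 0xA, P3 = 0xB

Only C2 changed, to 0x1. In CFB, a change in C_i flips the same bit in P_i and garbles P_{i+1}. Decrypting the received ciphertext:
P1: E(K, 0x3) = 0x0; 0xE ⊕ 0x0 = 0xE.
P2: E(K, 0xE) = 0xB; 0x1 ⊕ 0xB = 0xA.
P3: E(K, 0x1) = 0xE; 0x5 ⊕ 0xE = 0xB.
Blocks that differ from the original plaintext: P2, P3.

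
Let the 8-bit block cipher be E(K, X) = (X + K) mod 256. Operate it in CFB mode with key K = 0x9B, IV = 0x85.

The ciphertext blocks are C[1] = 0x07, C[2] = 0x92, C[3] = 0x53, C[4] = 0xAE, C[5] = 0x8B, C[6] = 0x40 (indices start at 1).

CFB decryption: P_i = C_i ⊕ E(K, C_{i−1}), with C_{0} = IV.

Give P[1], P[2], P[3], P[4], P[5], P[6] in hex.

P[1]: E(K, 0x85) = 0x20; 0x07 ⊕ 0x20 = 0x27.
P[2]: E(K, 0x07) = 0xA2; 0x92 ⊕ 0xA2 = 0x30.
P[3]: E(K, 0x92) = 0x2D; 0x53 ⊕ 0x2D = 0x7E.
P[4]: E(K, 0x53) = 0xEE; 0xAE ⊕ 0xEE = 0x40.
P[5]: E(K, 0xAE) = 0x49; 0x8B ⊕ 0x49 = 0xC2.
P[6]: E(K, 0x8B) = 0x26; 0x40 ⊕ 0x26 = 0x66.

P[1] = 0x27, P[2] = 0x30, P[3] = 0x7E, P[4] = 0x40, P[5] = 0xC2, P[6] = 0x66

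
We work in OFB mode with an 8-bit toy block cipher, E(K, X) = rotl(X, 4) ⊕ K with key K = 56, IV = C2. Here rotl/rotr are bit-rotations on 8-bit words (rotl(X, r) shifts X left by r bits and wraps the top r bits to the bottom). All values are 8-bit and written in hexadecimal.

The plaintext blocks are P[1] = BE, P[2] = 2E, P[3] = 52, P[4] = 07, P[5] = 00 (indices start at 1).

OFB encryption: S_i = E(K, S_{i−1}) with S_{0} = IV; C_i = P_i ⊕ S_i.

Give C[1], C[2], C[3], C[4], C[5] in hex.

C[1] = C4, C[2] = DF, C[3] = 1B, C[4] = C5, C[5] = 7A

C[1]: S = E(K, C2) = 7A; BE ⊕ 7A = C4.
C[2]: S = E(K, 7A) = F1; 2E ⊕ F1 = DF.
C[3]: S = E(K, F1) = 49; 52 ⊕ 49 = 1B.
C[4]: S = E(K, 49) = C2; 07 ⊕ C2 = C5.
C[5]: S = E(K, C2) = 7A; 00 ⊕ 7A = 7A.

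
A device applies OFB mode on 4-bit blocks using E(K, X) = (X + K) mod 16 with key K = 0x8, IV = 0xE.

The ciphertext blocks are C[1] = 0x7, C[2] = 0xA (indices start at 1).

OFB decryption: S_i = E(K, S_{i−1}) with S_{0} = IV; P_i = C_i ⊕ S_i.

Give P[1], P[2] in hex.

P[1]: S = E(K, 0xE) = 0x6; 0x7 ⊕ 0x6 = 0x1.
P[2]: S = E(K, 0x6) = 0xE; 0xA ⊕ 0xE = 0x4.

P[1] = 0x1, P[2] = 0x4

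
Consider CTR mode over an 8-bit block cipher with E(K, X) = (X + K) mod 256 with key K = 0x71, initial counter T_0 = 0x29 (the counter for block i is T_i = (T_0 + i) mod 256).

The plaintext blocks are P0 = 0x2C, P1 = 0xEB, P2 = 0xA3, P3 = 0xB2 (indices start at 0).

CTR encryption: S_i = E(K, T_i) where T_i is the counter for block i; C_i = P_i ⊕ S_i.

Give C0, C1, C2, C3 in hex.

C0: T = 0x29, S = E(K, T) = 0x9A; 0x2C ⊕ 0x9A = 0xB6.
C1: T = 0x2A, S = E(K, T) = 0x9B; 0xEB ⊕ 0x9B = 0x70.
C2: T = 0x2B, S = E(K, T) = 0x9C; 0xA3 ⊕ 0x9C = 0x3F.
C3: T = 0x2C, S = E(K, T) = 0x9D; 0xB2 ⊕ 0x9D = 0x2F.

C0 = 0xB6, C1 = 0x70, C2 = 0x3F, C3 = 0x2F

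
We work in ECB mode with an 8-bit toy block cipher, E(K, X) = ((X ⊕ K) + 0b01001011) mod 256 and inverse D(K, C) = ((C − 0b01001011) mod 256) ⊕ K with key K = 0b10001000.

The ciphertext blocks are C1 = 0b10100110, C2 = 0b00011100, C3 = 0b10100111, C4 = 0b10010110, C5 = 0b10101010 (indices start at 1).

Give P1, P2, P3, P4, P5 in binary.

P1 = 0b11010011, P2 = 0b01011001, P3 = 0b11010100, P4 = 0b11000011, P5 = 0b11010111

ECB decryption: P_i = D(K, C_i).
P1: D(K, 0b10100110) = 0b11010011.
P2: D(K, 0b00011100) = 0b01011001.
P3: D(K, 0b10100111) = 0b11010100.
P4: D(K, 0b10010110) = 0b11000011.
P5: D(K, 0b10101010) = 0b11010111.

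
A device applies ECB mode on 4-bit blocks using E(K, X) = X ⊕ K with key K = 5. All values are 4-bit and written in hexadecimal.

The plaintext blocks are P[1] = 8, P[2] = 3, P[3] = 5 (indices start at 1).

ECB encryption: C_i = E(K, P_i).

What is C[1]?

C[1] = D

C[1]: E(K, 8) = D.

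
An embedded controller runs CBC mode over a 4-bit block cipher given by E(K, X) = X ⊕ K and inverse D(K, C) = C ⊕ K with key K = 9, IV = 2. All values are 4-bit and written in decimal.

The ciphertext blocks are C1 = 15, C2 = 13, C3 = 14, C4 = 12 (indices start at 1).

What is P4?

P4 = 11

CBC decryption: P_i = D(K, C_i) ⊕ C_{i−1}, with C_{0} = IV.
P4: D(K, 12) = 5; 5 ⊕ 14 = 11.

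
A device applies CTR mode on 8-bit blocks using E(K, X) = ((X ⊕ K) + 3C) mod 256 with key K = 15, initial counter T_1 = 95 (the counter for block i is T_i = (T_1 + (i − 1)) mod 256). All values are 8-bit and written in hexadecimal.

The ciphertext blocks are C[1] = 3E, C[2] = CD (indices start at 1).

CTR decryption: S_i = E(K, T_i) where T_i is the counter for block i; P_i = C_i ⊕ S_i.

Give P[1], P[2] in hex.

P[1] = 82, P[2] = 72

P[1]: T = 95, S = E(K, T) = BC; 3E ⊕ BC = 82.
P[2]: T = 96, S = E(K, T) = BF; CD ⊕ BF = 72.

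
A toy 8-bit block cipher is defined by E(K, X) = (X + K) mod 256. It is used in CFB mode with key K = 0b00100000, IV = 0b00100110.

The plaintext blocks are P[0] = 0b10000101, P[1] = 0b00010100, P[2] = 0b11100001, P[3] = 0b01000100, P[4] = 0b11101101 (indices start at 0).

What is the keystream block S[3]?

0b00010110

CFB encryption: C_i = P_i ⊕ E(K, C_{i−1}), with C_{−1} = IV.
C[0]: E(K, 0b00100110) = 0b01000110; 0b10000101 ⊕ 0b01000110 = 0b11000011.
C[1]: E(K, 0b11000011) = 0b11100011; 0b00010100 ⊕ 0b11100011 = 0b11110111.
C[2]: E(K, 0b11110111) = 0b00010111; 0b11100001 ⊕ 0b00010111 = 0b11110110.
C[3]: E(K, 0b11110110) = 0b00010110; 0b01000100 ⊕ 0b00010110 = 0b01010010.
So S[3] = 0b00010110.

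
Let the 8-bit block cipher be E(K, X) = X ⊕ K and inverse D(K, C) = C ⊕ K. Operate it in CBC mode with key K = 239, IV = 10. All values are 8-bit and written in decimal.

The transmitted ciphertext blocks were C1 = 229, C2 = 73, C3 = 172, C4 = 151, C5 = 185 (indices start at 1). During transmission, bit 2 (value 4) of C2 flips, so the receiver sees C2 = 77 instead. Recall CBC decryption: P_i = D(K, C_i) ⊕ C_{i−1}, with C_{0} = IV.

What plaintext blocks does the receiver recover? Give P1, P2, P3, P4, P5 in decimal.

P1 = 0, P2 = 71, P3 = 14, P4 = 212, P5 = 193

Only C2 changed, to 77. In CBC, a change in C_i garbles P_i and flips the same bit in P_{i+1}. Decrypting the received ciphertext:
P1: D(K, 229) = 10; 10 ⊕ 10 = 0.
P2: D(K, 77) = 162; 162 ⊕ 229 = 71.
P3: D(K, 172) = 67; 67 ⊕ 77 = 14.
P4: D(K, 151) = 120; 120 ⊕ 172 = 212.
P5: D(K, 185) = 86; 86 ⊕ 151 = 193.
Blocks that differ from the original plaintext: P2, P3.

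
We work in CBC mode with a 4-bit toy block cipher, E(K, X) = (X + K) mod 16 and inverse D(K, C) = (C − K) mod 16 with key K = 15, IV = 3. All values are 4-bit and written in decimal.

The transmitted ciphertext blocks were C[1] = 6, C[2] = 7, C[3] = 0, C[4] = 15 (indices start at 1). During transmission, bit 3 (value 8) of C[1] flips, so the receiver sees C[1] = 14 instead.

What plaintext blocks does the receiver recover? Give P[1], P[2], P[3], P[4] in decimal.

P[1] = 12, P[2] = 6, P[3] = 6, P[4] = 0

CBC decryption: P_i = D(K, C_i) ⊕ C_{i−1}, with C_{0} = IV.
Only C[1] changed, to 14. In CBC, a change in C_i garbles P_i and flips the same bit in P_{i+1}. Decrypting the received ciphertext:
P[1]: D(K, 14) = 15; 15 ⊕ 3 = 12.
P[2]: D(K, 7) = 8; 8 ⊕ 14 = 6.
P[3]: D(K, 0) = 1; 1 ⊕ 7 = 6.
P[4]: D(K, 15) = 0; 0 ⊕ 0 = 0.
Blocks that differ from the original plaintext: P[1], P[2].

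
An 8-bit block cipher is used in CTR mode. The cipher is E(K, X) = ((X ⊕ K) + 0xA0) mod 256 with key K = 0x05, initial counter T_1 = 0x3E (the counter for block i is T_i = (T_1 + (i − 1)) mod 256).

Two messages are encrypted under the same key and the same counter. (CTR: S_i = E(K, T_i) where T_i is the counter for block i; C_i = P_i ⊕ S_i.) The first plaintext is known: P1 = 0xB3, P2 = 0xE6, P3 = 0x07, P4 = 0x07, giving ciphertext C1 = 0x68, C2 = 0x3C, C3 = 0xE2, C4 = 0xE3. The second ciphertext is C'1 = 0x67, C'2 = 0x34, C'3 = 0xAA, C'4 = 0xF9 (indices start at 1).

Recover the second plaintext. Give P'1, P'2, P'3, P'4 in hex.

In CTR with a reused counter, both messages share the same keystream S_i, so C_i ⊕ C'_i = P_i ⊕ P'_i and thus P'_i = P_i ⊕ C_i ⊕ C'_i.
P'1: 0xB3 ⊕ 0x68 ⊕ 0x67 = 0xBC.
P'2: 0xE6 ⊕ 0x3C ⊕ 0x34 = 0xEE.
P'3: 0x07 ⊕ 0xE2 ⊕ 0xAA = 0x4F.
P'4: 0x07 ⊕ 0xE3 ⊕ 0xF9 = 0x1D.

P'1 = 0xBC, P'2 = 0xEE, P'3 = 0x4F, P'4 = 0x1D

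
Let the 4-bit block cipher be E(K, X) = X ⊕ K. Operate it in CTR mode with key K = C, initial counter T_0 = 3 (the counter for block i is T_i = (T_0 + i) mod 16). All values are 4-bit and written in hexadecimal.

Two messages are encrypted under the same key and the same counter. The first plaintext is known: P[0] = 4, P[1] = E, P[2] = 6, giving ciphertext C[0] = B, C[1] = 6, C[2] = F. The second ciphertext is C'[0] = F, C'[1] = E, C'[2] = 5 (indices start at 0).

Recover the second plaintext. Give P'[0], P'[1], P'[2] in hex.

P'[0] = 0, P'[1] = 6, P'[2] = C

In CTR with a reused counter, both messages share the same keystream S_i, so C_i ⊕ C'_i = P_i ⊕ P'_i and thus P'_i = P_i ⊕ C_i ⊕ C'_i.
P'[0]: 4 ⊕ B ⊕ F = 0.
P'[1]: E ⊕ 6 ⊕ E = 6.
P'[2]: 6 ⊕ F ⊕ 5 = C.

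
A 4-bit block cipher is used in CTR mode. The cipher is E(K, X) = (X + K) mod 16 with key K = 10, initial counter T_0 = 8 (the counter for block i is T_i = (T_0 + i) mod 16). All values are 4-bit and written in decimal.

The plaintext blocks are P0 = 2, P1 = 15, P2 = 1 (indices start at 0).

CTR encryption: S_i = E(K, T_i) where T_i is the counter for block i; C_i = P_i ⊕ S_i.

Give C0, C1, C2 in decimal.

C0 = 0, C1 = 12, C2 = 5

C0: T = 8, S = E(K, T) = 2; 2 ⊕ 2 = 0.
C1: T = 9, S = E(K, T) = 3; 15 ⊕ 3 = 12.
C2: T = 10, S = E(K, T) = 4; 1 ⊕ 4 = 5.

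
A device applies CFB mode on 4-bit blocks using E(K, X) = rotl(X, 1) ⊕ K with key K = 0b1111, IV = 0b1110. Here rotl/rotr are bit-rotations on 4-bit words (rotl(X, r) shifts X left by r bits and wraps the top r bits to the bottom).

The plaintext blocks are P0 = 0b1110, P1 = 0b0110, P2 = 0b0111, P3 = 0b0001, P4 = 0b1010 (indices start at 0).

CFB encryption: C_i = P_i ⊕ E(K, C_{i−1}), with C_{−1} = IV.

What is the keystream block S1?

0b0110

C0: E(K, 0b1110) = 0b0010; 0b1110 ⊕ 0b0010 = 0b1100.
C1: E(K, 0b1100) = 0b0110; 0b0110 ⊕ 0b0110 = 0b0000.
So S1 = 0b0110.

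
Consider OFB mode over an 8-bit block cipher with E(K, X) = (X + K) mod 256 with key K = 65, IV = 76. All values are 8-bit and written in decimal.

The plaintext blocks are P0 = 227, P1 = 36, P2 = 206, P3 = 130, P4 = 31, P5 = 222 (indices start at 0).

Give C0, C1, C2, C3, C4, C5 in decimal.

OFB encryption: S_i = E(K, S_{i−1}) with S_{−1} = IV; C_i = P_i ⊕ S_i.
C0: S = E(K, 76) = 141; 227 ⊕ 141 = 110.
C1: S = E(K, 141) = 206; 36 ⊕ 206 = 234.
C2: S = E(K, 206) = 15; 206 ⊕ 15 = 193.
C3: S = E(K, 15) = 80; 130 ⊕ 80 = 210.
C4: S = E(K, 80) = 145; 31 ⊕ 145 = 142.
C5: S = E(K, 145) = 210; 222 ⊕ 210 = 12.

C0 = 110, C1 = 234, C2 = 193, C3 = 210, C4 = 142, C5 = 12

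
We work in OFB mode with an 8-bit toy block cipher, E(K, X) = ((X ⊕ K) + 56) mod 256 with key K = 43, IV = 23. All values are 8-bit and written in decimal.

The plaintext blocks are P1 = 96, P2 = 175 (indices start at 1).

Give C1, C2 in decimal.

OFB encryption: S_i = E(K, S_{i−1}) with S_{0} = IV; C_i = P_i ⊕ S_i.
C1: S = E(K, 23) = 116; 96 ⊕ 116 = 20.
C2: S = E(K, 116) = 151; 175 ⊕ 151 = 56.

C1 = 20, C2 = 56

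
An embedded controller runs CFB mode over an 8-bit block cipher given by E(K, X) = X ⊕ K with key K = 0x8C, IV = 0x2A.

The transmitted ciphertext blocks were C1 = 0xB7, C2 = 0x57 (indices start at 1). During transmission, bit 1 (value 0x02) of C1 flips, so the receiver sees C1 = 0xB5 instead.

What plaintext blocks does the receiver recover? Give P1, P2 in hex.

P1 = 0x13, P2 = 0x6E

CFB decryption: P_i = C_i ⊕ E(K, C_{i−1}), with C_{0} = IV.
Only C1 changed, to 0xB5. In CFB, a change in C_i flips the same bit in P_i and garbles P_{i+1}. Decrypting the received ciphertext:
P1: E(K, 0x2A) = 0xA6; 0xB5 ⊕ 0xA6 = 0x13.
P2: E(K, 0xB5) = 0x39; 0x57 ⊕ 0x39 = 0x6E.
Blocks that differ from the original plaintext: P1, P2.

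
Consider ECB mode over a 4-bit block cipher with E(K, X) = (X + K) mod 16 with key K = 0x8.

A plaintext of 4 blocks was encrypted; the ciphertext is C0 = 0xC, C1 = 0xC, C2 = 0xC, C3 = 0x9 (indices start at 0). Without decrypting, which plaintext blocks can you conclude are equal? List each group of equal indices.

ECB encrypts each block independently with the same key, so equal ciphertext blocks imply equal plaintext blocks.
C0 = C1 = C2 = 0xC, so P0 = P1 = P2.

P0 = P1 = P2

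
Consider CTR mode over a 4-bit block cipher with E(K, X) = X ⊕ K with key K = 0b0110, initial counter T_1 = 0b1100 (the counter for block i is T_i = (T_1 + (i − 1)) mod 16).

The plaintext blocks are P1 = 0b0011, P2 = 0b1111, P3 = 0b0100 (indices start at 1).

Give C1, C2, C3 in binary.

C1 = 0b1001, C2 = 0b0100, C3 = 0b1100

CTR encryption: S_i = E(K, T_i) where T_i is the counter for block i; C_i = P_i ⊕ S_i.
C1: T = 0b1100, S = E(K, T) = 0b1010; 0b0011 ⊕ 0b1010 = 0b1001.
C2: T = 0b1101, S = E(K, T) = 0b1011; 0b1111 ⊕ 0b1011 = 0b0100.
C3: T = 0b1110, S = E(K, T) = 0b1000; 0b0100 ⊕ 0b1000 = 0b1100.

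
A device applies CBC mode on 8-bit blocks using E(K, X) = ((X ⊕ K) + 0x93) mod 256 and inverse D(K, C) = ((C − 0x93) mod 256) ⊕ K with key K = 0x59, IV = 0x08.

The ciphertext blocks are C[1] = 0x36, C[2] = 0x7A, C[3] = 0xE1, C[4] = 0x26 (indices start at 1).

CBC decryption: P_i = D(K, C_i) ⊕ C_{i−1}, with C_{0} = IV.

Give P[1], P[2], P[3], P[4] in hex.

P[1] = 0xF2, P[2] = 0x88, P[3] = 0x6D, P[4] = 0x2B

P[1]: D(K, 0x36) = 0xFA; 0xFA ⊕ 0x08 = 0xF2.
P[2]: D(K, 0x7A) = 0xBE; 0xBE ⊕ 0x36 = 0x88.
P[3]: D(K, 0xE1) = 0x17; 0x17 ⊕ 0x7A = 0x6D.
P[4]: D(K, 0x26) = 0xCA; 0xCA ⊕ 0xE1 = 0x2B.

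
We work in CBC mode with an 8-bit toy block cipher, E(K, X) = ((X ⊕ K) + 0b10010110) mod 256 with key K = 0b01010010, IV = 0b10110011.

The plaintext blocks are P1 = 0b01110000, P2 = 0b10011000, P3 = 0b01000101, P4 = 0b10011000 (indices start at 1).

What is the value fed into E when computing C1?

CBC encryption: C_i = E(K, P_i ⊕ C_{i−1}), with C_{0} = IV.
C1: P1 ⊕ 0b10110011 = 0b11000011; E(K, 0b11000011) = 0b00100111.
So the input to E for block 1 is 0b11000011.

0b11000011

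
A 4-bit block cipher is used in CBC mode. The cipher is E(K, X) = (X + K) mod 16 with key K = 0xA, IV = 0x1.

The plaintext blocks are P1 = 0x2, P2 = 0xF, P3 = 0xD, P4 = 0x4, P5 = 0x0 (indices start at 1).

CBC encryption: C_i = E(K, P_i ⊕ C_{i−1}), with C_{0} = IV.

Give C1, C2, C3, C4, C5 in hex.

C1 = 0xD, C2 = 0xC, C3 = 0xB, C4 = 0x9, C5 = 0x3

C1: P1 ⊕ 0x1 = 0x3; E(K, 0x3) = 0xD.
C2: P2 ⊕ 0xD = 0x2; E(K, 0x2) = 0xC.
C3: P3 ⊕ 0xC = 0x1; E(K, 0x1) = 0xB.
C4: P4 ⊕ 0xB = 0xF; E(K, 0xF) = 0x9.
C5: P5 ⊕ 0x9 = 0x9; E(K, 0x9) = 0x3.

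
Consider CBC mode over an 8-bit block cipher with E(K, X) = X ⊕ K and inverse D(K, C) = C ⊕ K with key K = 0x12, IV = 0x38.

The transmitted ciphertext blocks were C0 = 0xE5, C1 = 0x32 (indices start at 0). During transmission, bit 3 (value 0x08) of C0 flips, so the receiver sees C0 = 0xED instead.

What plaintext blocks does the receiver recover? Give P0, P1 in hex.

CBC decryption: P_i = D(K, C_i) ⊕ C_{i−1}, with C_{−1} = IV.
Only C0 changed, to 0xED. In CBC, a change in C_i garbles P_i and flips the same bit in P_{i+1}. Decrypting the received ciphertext:
P0: D(K, 0xED) = 0xFF; 0xFF ⊕ 0x38 = 0xC7.
P1: D(K, 0x32) = 0x20; 0x20 ⊕ 0xED = 0xCD.
Blocks that differ from the original plaintext: P0, P1.

P0 = 0xC7, P1 = 0xCD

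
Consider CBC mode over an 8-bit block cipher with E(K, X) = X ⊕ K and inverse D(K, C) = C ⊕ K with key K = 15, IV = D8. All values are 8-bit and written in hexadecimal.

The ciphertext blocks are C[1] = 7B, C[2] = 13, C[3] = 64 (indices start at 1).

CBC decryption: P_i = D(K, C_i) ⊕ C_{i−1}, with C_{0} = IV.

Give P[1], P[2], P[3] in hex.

P[1] = B6, P[2] = 7D, P[3] = 62

P[1]: D(K, 7B) = 6E; 6E ⊕ D8 = B6.
P[2]: D(K, 13) = 06; 06 ⊕ 7B = 7D.
P[3]: D(K, 64) = 71; 71 ⊕ 13 = 62.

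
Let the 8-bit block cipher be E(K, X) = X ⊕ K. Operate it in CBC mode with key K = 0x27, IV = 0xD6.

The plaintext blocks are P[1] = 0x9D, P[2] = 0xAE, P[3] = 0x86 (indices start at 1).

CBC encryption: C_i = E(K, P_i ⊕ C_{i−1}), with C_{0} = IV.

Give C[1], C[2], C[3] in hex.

C[1]: P[1] ⊕ 0xD6 = 0x4B; E(K, 0x4B) = 0x6C.
C[2]: P[2] ⊕ 0x6C = 0xC2; E(K, 0xC2) = 0xE5.
C[3]: P[3] ⊕ 0xE5 = 0x63; E(K, 0x63) = 0x44.

C[1] = 0x6C, C[2] = 0xE5, C[3] = 0x44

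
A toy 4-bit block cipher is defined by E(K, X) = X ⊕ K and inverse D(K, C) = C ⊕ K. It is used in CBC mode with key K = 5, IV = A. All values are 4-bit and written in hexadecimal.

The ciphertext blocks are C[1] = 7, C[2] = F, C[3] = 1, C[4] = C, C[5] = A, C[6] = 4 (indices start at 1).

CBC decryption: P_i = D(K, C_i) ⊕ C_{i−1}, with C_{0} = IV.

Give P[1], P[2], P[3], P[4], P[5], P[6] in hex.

P[1]: D(K, 7) = 2; 2 ⊕ A = 8.
P[2]: D(K, F) = A; A ⊕ 7 = D.
P[3]: D(K, 1) = 4; 4 ⊕ F = B.
P[4]: D(K, C) = 9; 9 ⊕ 1 = 8.
P[5]: D(K, A) = F; F ⊕ C = 3.
P[6]: D(K, 4) = 1; 1 ⊕ A = B.

P[1] = 8, P[2] = D, P[3] = B, P[4] = 8, P[5] = 3, P[6] = B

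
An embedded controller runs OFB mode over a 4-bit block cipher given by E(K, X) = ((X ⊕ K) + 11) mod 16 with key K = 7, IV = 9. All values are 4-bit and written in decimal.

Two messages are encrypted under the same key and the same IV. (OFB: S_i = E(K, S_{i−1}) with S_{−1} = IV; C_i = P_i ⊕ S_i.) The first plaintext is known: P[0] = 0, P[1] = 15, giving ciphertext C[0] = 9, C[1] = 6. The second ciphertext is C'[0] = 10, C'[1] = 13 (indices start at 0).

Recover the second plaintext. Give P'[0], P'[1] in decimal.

In OFB with a reused IV, both messages share the same keystream S_i, so C_i ⊕ C'_i = P_i ⊕ P'_i and thus P'_i = P_i ⊕ C_i ⊕ C'_i.
P'[0]: 0 ⊕ 9 ⊕ 10 = 3.
P'[1]: 15 ⊕ 6 ⊕ 13 = 4.

P'[0] = 3, P'[1] = 4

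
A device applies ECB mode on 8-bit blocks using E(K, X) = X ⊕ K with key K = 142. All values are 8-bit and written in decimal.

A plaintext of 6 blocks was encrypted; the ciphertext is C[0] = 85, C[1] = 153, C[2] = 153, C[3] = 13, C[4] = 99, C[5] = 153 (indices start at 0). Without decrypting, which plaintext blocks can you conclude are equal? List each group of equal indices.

ECB encrypts each block independently with the same key, so equal ciphertext blocks imply equal plaintext blocks.
C[1] = C[2] = C[5] = 153, so P[1] = P[2] = P[5].

P[1] = P[2] = P[5]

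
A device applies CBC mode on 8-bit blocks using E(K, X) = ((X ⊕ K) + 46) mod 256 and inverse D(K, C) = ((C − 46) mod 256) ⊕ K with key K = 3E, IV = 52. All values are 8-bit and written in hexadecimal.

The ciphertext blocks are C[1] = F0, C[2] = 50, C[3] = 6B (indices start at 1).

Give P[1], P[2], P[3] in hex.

P[1] = C6, P[2] = C4, P[3] = 4B

CBC decryption: P_i = D(K, C_i) ⊕ C_{i−1}, with C_{0} = IV.
P[1]: D(K, F0) = 94; 94 ⊕ 52 = C6.
P[2]: D(K, 50) = 34; 34 ⊕ F0 = C4.
P[3]: D(K, 6B) = 1B; 1B ⊕ 50 = 4B.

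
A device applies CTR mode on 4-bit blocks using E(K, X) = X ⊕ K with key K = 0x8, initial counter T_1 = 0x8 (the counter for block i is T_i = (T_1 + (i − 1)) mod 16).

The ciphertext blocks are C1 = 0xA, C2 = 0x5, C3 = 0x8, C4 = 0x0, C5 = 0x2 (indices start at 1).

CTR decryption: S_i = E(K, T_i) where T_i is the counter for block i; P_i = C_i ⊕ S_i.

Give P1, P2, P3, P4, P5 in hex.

P1: T = 0x8, S = E(K, T) = 0x0; 0xA ⊕ 0x0 = 0xA.
P2: T = 0x9, S = E(K, T) = 0x1; 0x5 ⊕ 0x1 = 0x4.
P3: T = 0xA, S = E(K, T) = 0x2; 0x8 ⊕ 0x2 = 0xA.
P4: T = 0xB, S = E(K, T) = 0x3; 0x0 ⊕ 0x3 = 0x3.
P5: T = 0xC, S = E(K, T) = 0x4; 0x2 ⊕ 0x4 = 0x6.

P1 = 0xA, P2 = 0x4, P3 = 0xA, P4 = 0x3, P5 = 0x6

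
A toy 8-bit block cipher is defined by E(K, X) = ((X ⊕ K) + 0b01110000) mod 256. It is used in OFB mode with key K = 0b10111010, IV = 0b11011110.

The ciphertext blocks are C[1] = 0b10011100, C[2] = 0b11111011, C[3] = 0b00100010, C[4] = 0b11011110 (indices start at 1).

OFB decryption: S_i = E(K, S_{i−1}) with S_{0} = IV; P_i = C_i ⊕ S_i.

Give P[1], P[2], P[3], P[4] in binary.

P[1] = 0b01001000, P[2] = 0b00100101, P[3] = 0b11110110, P[4] = 0b00000000

P[1]: S = E(K, 0b11011110) = 0b11010100; 0b10011100 ⊕ 0b11010100 = 0b01001000.
P[2]: S = E(K, 0b11010100) = 0b11011110; 0b11111011 ⊕ 0b11011110 = 0b00100101.
P[3]: S = E(K, 0b11011110) = 0b11010100; 0b00100010 ⊕ 0b11010100 = 0b11110110.
P[4]: S = E(K, 0b11010100) = 0b11011110; 0b11011110 ⊕ 0b11011110 = 0b00000000.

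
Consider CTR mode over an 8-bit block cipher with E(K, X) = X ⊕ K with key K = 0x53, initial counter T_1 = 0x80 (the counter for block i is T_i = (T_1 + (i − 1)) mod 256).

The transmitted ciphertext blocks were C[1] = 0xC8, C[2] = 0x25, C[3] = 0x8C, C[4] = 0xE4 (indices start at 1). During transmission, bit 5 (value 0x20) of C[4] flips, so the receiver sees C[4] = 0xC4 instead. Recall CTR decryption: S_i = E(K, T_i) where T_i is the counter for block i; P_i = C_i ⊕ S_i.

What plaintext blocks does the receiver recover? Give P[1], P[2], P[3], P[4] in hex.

Only C[4] changed, to 0xC4. In CTR, a change in C_i flips the same bit in P_i only; the keystream is unaffected. Decrypting the received ciphertext:
P[1]: T = 0x80, S = E(K, T) = 0xD3; 0xC8 ⊕ 0xD3 = 0x1B.
P[2]: T = 0x81, S = E(K, T) = 0xD2; 0x25 ⊕ 0xD2 = 0xF7.
P[3]: T = 0x82, S = E(K, T) = 0xD1; 0x8C ⊕ 0xD1 = 0x5D.
P[4]: T = 0x83, S = E(K, T) = 0xD0; 0xC4 ⊕ 0xD0 = 0x14.
Blocks that differ from the original plaintext: P[4].

P[1] = 0x1B, P[2] = 0xF7, P[3] = 0x5D, P[4] = 0x14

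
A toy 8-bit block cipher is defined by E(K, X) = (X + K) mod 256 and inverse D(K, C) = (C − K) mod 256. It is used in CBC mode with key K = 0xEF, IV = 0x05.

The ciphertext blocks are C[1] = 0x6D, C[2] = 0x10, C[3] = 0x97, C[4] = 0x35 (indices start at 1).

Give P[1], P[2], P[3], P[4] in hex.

P[1] = 0x7B, P[2] = 0x4C, P[3] = 0xB8, P[4] = 0xD1

CBC decryption: P_i = D(K, C_i) ⊕ C_{i−1}, with C_{0} = IV.
P[1]: D(K, 0x6D) = 0x7E; 0x7E ⊕ 0x05 = 0x7B.
P[2]: D(K, 0x10) = 0x21; 0x21 ⊕ 0x6D = 0x4C.
P[3]: D(K, 0x97) = 0xA8; 0xA8 ⊕ 0x10 = 0xB8.
P[4]: D(K, 0x35) = 0x46; 0x46 ⊕ 0x97 = 0xD1.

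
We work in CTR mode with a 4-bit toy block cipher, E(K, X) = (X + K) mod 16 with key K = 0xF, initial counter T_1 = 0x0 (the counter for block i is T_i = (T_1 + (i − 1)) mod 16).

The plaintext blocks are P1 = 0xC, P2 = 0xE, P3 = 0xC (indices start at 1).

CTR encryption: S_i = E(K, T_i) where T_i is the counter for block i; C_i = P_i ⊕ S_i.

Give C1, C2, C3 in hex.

C1 = 0x3, C2 = 0xE, C3 = 0xD

C1: T = 0x0, S = E(K, T) = 0xF; 0xC ⊕ 0xF = 0x3.
C2: T = 0x1, S = E(K, T) = 0x0; 0xE ⊕ 0x0 = 0xE.
C3: T = 0x2, S = E(K, T) = 0x1; 0xC ⊕ 0x1 = 0xD.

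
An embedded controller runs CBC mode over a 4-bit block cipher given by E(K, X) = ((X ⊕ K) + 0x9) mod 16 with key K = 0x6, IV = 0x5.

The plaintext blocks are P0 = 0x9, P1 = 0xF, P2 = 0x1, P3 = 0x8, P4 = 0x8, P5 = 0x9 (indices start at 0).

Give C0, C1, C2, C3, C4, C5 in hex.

C0 = 0x3, C1 = 0x3, C2 = 0xD, C3 = 0xC, C4 = 0xB, C5 = 0xD

CBC encryption: C_i = E(K, P_i ⊕ C_{i−1}), with C_{−1} = IV.
C0: P0 ⊕ 0x5 = 0xC; E(K, 0xC) = 0x3.
C1: P1 ⊕ 0x3 = 0xC; E(K, 0xC) = 0x3.
C2: P2 ⊕ 0x3 = 0x2; E(K, 0x2) = 0xD.
C3: P3 ⊕ 0xD = 0x5; E(K, 0x5) = 0xC.
C4: P4 ⊕ 0xC = 0x4; E(K, 0x4) = 0xB.
C5: P5 ⊕ 0xB = 0x2; E(K, 0x2) = 0xD.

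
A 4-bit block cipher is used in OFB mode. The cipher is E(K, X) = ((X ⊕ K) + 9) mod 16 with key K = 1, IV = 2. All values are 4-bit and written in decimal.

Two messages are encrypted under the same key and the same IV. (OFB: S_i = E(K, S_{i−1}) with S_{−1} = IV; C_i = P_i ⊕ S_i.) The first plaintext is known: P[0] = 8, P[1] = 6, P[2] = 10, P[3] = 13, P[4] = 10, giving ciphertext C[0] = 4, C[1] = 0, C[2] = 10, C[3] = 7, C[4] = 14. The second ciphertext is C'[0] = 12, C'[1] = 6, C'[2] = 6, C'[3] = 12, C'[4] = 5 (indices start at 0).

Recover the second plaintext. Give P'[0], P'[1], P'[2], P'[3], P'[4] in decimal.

P'[0] = 0, P'[1] = 0, P'[2] = 6, P'[3] = 6, P'[4] = 1

In OFB with a reused IV, both messages share the same keystream S_i, so C_i ⊕ C'_i = P_i ⊕ P'_i and thus P'_i = P_i ⊕ C_i ⊕ C'_i.
P'[0]: 8 ⊕ 4 ⊕ 12 = 0.
P'[1]: 6 ⊕ 0 ⊕ 6 = 0.
P'[2]: 10 ⊕ 10 ⊕ 6 = 6.
P'[3]: 13 ⊕ 7 ⊕ 12 = 6.
P'[4]: 10 ⊕ 14 ⊕ 5 = 1.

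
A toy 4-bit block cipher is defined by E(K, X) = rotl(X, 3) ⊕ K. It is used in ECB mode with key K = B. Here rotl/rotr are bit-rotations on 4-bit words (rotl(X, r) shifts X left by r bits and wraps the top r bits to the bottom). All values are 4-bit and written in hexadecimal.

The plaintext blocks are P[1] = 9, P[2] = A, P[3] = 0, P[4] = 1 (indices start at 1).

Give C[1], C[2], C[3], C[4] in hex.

C[1] = 7, C[2] = E, C[3] = B, C[4] = 3

ECB encryption: C_i = E(K, P_i).
C[1]: E(K, 9) = 7.
C[2]: E(K, A) = E.
C[3]: E(K, 0) = B.
C[4]: E(K, 1) = 3.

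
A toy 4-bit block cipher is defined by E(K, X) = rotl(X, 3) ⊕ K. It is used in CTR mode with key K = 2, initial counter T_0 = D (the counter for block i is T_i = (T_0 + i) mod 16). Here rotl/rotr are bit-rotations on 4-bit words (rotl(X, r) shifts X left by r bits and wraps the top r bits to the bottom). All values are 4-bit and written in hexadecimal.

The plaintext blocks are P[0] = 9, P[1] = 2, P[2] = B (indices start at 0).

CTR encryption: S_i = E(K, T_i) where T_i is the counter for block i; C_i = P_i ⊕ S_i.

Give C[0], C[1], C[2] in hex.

C[0]: T = D, S = E(K, T) = C; 9 ⊕ C = 5.
C[1]: T = E, S = E(K, T) = 5; 2 ⊕ 5 = 7.
C[2]: T = F, S = E(K, T) = D; B ⊕ D = 6.

C[0] = 5, C[1] = 7, C[2] = 6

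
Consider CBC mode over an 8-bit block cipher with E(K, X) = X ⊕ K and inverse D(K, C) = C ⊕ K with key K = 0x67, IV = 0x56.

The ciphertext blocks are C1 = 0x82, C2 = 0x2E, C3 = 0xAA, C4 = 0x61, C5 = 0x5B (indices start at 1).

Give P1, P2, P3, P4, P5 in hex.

CBC decryption: P_i = D(K, C_i) ⊕ C_{i−1}, with C_{0} = IV.
P1: D(K, 0x82) = 0xE5; 0xE5 ⊕ 0x56 = 0xB3.
P2: D(K, 0x2E) = 0x49; 0x49 ⊕ 0x82 = 0xCB.
P3: D(K, 0xAA) = 0xCD; 0xCD ⊕ 0x2E = 0xE3.
P4: D(K, 0x61) = 0x06; 0x06 ⊕ 0xAA = 0xAC.
P5: D(K, 0x5B) = 0x3C; 0x3C ⊕ 0x61 = 0x5D.

P1 = 0xB3, P2 = 0xCB, P3 = 0xE3, P4 = 0xAC, P5 = 0x5D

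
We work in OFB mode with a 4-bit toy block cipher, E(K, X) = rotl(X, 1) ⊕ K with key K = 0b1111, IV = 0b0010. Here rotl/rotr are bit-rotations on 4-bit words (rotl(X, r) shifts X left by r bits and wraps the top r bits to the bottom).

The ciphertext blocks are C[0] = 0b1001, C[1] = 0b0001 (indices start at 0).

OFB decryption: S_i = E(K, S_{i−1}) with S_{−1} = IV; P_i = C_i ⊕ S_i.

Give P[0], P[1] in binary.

P[0] = 0b0010, P[1] = 0b1001

P[0]: S = E(K, 0b0010) = 0b1011; 0b1001 ⊕ 0b1011 = 0b0010.
P[1]: S = E(K, 0b1011) = 0b1000; 0b0001 ⊕ 0b1000 = 0b1001.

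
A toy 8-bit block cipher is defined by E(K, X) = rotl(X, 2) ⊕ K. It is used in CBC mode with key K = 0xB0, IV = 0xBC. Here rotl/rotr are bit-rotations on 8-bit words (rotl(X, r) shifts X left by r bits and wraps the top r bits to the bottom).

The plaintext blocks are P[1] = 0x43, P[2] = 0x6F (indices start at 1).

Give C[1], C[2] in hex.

CBC encryption: C_i = E(K, P_i ⊕ C_{i−1}), with C_{0} = IV.
C[1]: P[1] ⊕ 0xBC = 0xFF; E(K, 0xFF) = 0x4F.
C[2]: P[2] ⊕ 0x4F = 0x20; E(K, 0x20) = 0x30.

C[1] = 0x4F, C[2] = 0x30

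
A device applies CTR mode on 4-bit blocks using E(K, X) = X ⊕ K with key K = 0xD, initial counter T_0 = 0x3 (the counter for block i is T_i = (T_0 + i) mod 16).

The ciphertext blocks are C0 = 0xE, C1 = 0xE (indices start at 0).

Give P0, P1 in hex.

CTR decryption: S_i = E(K, T_i) where T_i is the counter for block i; P_i = C_i ⊕ S_i.
P0: T = 0x3, S = E(K, T) = 0xE; 0xE ⊕ 0xE = 0x0.
P1: T = 0x4, S = E(K, T) = 0x9; 0xE ⊕ 0x9 = 0x7.

P0 = 0x0, P1 = 0x7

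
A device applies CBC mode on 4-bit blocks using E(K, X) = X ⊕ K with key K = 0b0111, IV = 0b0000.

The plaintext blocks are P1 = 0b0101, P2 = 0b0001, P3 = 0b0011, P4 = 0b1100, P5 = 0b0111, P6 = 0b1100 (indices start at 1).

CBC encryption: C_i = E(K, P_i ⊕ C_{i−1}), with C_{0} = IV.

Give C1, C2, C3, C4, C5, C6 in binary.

C1: P1 ⊕ 0b0000 = 0b0101; E(K, 0b0101) = 0b0010.
C2: P2 ⊕ 0b0010 = 0b0011; E(K, 0b0011) = 0b0100.
C3: P3 ⊕ 0b0100 = 0b0111; E(K, 0b0111) = 0b0000.
C4: P4 ⊕ 0b0000 = 0b1100; E(K, 0b1100) = 0b1011.
C5: P5 ⊕ 0b1011 = 0b1100; E(K, 0b1100) = 0b1011.
C6: P6 ⊕ 0b1011 = 0b0111; E(K, 0b0111) = 0b0000.

C1 = 0b0010, C2 = 0b0100, C3 = 0b0000, C4 = 0b1011, C5 = 0b1011, C6 = 0b0000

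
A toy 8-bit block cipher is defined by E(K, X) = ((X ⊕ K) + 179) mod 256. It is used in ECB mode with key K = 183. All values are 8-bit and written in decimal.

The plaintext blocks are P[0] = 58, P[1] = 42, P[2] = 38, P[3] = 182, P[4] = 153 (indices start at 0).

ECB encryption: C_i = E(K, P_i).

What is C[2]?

C[2]: E(K, 38) = 68.

C[2] = 68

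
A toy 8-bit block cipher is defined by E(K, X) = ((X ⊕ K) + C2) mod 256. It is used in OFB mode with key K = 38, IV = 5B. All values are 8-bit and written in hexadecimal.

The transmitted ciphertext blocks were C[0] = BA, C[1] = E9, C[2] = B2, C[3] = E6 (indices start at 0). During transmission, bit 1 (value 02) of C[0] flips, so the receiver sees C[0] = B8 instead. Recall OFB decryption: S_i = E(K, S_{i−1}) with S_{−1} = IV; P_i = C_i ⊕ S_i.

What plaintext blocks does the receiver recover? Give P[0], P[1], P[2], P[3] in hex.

P[0] = 9D, P[1] = 36, P[2] = 1B, P[3] = B5

Only C[0] changed, to B8. In OFB, a change in C_i flips the same bit in P_i only; the keystream is unaffected. Decrypting the received ciphertext:
P[0]: S = E(K, 5B) = 25; B8 ⊕ 25 = 9D.
P[1]: S = E(K, 25) = DF; E9 ⊕ DF = 36.
P[2]: S = E(K, DF) = A9; B2 ⊕ A9 = 1B.
P[3]: S = E(K, A9) = 53; E6 ⊕ 53 = B5.
Blocks that differ from the original plaintext: P[0].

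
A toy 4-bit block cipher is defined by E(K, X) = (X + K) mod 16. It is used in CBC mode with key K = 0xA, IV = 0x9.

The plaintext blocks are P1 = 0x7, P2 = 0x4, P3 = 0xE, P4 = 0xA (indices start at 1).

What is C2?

C2 = 0x6

CBC encryption: C_i = E(K, P_i ⊕ C_{i−1}), with C_{0} = IV.
C1: P1 ⊕ 0x9 = 0xE; E(K, 0xE) = 0x8.
C2: P2 ⊕ 0x8 = 0xC; E(K, 0xC) = 0x6.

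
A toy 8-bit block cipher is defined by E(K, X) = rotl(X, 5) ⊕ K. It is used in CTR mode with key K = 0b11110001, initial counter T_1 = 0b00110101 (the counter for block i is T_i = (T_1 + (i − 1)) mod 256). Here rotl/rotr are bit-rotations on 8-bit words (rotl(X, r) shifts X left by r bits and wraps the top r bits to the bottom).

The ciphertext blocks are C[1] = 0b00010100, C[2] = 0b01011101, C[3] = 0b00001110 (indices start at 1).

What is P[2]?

P[2] = 0b01101010

CTR decryption: S_i = E(K, T_i) where T_i is the counter for block i; P_i = C_i ⊕ S_i.
P[2]: T = 0b00110110, S = E(K, T) = 0b00110111; 0b01011101 ⊕ 0b00110111 = 0b01101010.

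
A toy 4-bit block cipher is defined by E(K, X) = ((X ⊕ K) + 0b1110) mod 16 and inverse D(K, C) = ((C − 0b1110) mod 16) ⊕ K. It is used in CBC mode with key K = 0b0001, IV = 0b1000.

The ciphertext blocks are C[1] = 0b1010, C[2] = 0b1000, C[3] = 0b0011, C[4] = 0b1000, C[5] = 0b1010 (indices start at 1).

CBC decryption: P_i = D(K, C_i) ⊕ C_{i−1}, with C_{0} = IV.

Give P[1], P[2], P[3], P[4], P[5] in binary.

P[1]: D(K, 0b1010) = 0b1101; 0b1101 ⊕ 0b1000 = 0b0101.
P[2]: D(K, 0b1000) = 0b1011; 0b1011 ⊕ 0b1010 = 0b0001.
P[3]: D(K, 0b0011) = 0b0100; 0b0100 ⊕ 0b1000 = 0b1100.
P[4]: D(K, 0b1000) = 0b1011; 0b1011 ⊕ 0b0011 = 0b1000.
P[5]: D(K, 0b1010) = 0b1101; 0b1101 ⊕ 0b1000 = 0b0101.

P[1] = 0b0101, P[2] = 0b0001, P[3] = 0b1100, P[4] = 0b1000, P[5] = 0b0101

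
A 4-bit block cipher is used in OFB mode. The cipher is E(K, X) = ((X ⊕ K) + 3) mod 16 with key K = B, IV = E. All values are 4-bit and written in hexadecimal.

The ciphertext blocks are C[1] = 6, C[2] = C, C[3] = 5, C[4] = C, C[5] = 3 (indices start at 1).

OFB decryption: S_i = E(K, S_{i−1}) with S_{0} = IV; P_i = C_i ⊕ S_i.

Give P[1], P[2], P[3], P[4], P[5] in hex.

P[1]: S = E(K, E) = 8; 6 ⊕ 8 = E.
P[2]: S = E(K, 8) = 6; C ⊕ 6 = A.
P[3]: S = E(K, 6) = 0; 5 ⊕ 0 = 5.
P[4]: S = E(K, 0) = E; C ⊕ E = 2.
P[5]: S = E(K, E) = 8; 3 ⊕ 8 = B.

P[1] = E, P[2] = A, P[3] = 5, P[4] = 2, P[5] = B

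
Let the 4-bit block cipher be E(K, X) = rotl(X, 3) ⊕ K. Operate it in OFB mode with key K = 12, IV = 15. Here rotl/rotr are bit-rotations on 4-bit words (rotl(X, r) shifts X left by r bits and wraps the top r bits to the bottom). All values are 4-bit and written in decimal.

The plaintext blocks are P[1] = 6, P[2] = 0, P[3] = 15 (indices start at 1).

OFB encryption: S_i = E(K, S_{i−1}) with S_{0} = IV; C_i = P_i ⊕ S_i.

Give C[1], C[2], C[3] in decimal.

C[1] = 5, C[2] = 5, C[3] = 9

C[1]: S = E(K, 15) = 3; 6 ⊕ 3 = 5.
C[2]: S = E(K, 3) = 5; 0 ⊕ 5 = 5.
C[3]: S = E(K, 5) = 6; 15 ⊕ 6 = 9.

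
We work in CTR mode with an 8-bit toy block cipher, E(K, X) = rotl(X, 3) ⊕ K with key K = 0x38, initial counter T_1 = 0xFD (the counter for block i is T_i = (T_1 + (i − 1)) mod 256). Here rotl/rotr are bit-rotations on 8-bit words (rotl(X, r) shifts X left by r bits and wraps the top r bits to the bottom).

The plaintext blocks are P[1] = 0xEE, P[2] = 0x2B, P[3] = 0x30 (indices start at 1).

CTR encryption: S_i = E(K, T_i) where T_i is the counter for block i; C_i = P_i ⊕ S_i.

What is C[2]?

C[1]: T = 0xFD, S = E(K, T) = 0xD7; 0xEE ⊕ 0xD7 = 0x39.
C[2]: T = 0xFE, S = E(K, T) = 0xCF; 0x2B ⊕ 0xCF = 0xE4.

C[2] = 0xE4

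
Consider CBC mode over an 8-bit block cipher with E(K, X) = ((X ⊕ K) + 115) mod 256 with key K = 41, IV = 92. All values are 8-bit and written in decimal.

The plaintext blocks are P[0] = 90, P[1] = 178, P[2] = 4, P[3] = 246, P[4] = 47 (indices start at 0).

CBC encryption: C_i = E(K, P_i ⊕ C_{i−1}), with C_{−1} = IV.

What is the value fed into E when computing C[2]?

C[0]: P[0] ⊕ 92 = 6; E(K, 6) = 162.
C[1]: P[1] ⊕ 162 = 16; E(K, 16) = 172.
C[2]: P[2] ⊕ 172 = 168; E(K, 168) = 244.
So the input to E for block [2] is 168.

168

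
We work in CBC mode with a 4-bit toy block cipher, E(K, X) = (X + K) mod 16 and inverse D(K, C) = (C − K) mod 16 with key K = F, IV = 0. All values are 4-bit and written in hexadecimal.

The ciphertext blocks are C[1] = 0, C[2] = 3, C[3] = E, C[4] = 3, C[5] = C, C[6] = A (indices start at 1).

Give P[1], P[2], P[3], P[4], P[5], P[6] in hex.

P[1] = 1, P[2] = 4, P[3] = C, P[4] = A, P[5] = E, P[6] = 7

CBC decryption: P_i = D(K, C_i) ⊕ C_{i−1}, with C_{0} = IV.
P[1]: D(K, 0) = 1; 1 ⊕ 0 = 1.
P[2]: D(K, 3) = 4; 4 ⊕ 0 = 4.
P[3]: D(K, E) = F; F ⊕ 3 = C.
P[4]: D(K, 3) = 4; 4 ⊕ E = A.
P[5]: D(K, C) = D; D ⊕ 3 = E.
P[6]: D(K, A) = B; B ⊕ C = 7.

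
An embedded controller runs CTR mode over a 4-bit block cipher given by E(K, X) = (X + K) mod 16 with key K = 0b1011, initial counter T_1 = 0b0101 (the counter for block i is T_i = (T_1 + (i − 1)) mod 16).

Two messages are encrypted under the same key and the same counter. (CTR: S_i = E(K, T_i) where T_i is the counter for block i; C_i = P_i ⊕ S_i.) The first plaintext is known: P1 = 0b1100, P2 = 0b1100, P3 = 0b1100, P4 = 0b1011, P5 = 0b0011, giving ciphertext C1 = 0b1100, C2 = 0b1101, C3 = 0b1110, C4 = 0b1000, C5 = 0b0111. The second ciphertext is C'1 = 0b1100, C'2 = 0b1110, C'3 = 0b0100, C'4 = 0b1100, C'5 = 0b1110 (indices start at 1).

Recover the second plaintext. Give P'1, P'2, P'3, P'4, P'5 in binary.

P'1 = 0b1100, P'2 = 0b1111, P'3 = 0b0110, P'4 = 0b1111, P'5 = 0b1010

In CTR with a reused counter, both messages share the same keystream S_i, so C_i ⊕ C'_i = P_i ⊕ P'_i and thus P'_i = P_i ⊕ C_i ⊕ C'_i.
P'1: 0b1100 ⊕ 0b1100 ⊕ 0b1100 = 0b1100.
P'2: 0b1100 ⊕ 0b1101 ⊕ 0b1110 = 0b1111.
P'3: 0b1100 ⊕ 0b1110 ⊕ 0b0100 = 0b0110.
P'4: 0b1011 ⊕ 0b1000 ⊕ 0b1100 = 0b1111.
P'5: 0b0011 ⊕ 0b0111 ⊕ 0b1110 = 0b1010.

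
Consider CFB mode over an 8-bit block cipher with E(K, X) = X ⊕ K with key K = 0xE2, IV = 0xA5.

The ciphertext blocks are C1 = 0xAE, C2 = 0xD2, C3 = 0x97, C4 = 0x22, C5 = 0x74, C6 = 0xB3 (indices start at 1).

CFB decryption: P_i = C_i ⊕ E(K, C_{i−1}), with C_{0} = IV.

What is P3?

P3: E(K, 0xD2) = 0x30; 0x97 ⊕ 0x30 = 0xA7.

P3 = 0xA7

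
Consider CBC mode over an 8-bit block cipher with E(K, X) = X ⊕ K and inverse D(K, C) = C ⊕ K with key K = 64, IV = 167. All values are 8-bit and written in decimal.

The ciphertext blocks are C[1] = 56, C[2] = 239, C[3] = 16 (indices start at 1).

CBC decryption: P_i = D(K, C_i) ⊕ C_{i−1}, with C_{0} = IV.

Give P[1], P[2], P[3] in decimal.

P[1]: D(K, 56) = 120; 120 ⊕ 167 = 223.
P[2]: D(K, 239) = 175; 175 ⊕ 56 = 151.
P[3]: D(K, 16) = 80; 80 ⊕ 239 = 191.

P[1] = 223, P[2] = 151, P[3] = 191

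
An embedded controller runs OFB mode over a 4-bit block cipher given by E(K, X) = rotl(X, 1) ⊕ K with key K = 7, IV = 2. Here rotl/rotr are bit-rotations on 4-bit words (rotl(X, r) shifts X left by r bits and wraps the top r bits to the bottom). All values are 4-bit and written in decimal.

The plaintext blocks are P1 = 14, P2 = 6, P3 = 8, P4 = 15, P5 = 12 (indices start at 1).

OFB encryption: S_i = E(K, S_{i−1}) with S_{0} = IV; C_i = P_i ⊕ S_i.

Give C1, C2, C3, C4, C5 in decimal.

C1 = 13, C2 = 7, C3 = 13, C4 = 2, C5 = 0

C1: S = E(K, 2) = 3; 14 ⊕ 3 = 13.
C2: S = E(K, 3) = 1; 6 ⊕ 1 = 7.
C3: S = E(K, 1) = 5; 8 ⊕ 5 = 13.
C4: S = E(K, 5) = 13; 15 ⊕ 13 = 2.
C5: S = E(K, 13) = 12; 12 ⊕ 12 = 0.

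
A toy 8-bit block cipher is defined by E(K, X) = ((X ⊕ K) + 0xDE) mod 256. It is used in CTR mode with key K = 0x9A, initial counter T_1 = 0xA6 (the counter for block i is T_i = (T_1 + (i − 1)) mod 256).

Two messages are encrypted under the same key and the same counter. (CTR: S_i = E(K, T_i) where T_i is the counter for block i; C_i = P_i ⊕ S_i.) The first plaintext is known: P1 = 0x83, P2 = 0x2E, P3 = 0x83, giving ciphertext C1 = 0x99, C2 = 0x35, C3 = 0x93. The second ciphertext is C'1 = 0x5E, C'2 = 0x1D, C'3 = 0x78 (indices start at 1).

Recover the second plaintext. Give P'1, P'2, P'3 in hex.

In CTR with a reused counter, both messages share the same keystream S_i, so C_i ⊕ C'_i = P_i ⊕ P'_i and thus P'_i = P_i ⊕ C_i ⊕ C'_i.
P'1: 0x83 ⊕ 0x99 ⊕ 0x5E = 0x44.
P'2: 0x2E ⊕ 0x35 ⊕ 0x1D = 0x06.
P'3: 0x83 ⊕ 0x93 ⊕ 0x78 = 0x68.

P'1 = 0x44, P'2 = 0x06, P'3 = 0x68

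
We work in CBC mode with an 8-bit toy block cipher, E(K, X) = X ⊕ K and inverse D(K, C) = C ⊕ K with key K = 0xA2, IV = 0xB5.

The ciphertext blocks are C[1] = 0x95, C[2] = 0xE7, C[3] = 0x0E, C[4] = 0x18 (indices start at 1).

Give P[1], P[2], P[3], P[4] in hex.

P[1] = 0x82, P[2] = 0xD0, P[3] = 0x4B, P[4] = 0xB4

CBC decryption: P_i = D(K, C_i) ⊕ C_{i−1}, with C_{0} = IV.
P[1]: D(K, 0x95) = 0x37; 0x37 ⊕ 0xB5 = 0x82.
P[2]: D(K, 0xE7) = 0x45; 0x45 ⊕ 0x95 = 0xD0.
P[3]: D(K, 0x0E) = 0xAC; 0xAC ⊕ 0xE7 = 0x4B.
P[4]: D(K, 0x18) = 0xBA; 0xBA ⊕ 0x0E = 0xB4.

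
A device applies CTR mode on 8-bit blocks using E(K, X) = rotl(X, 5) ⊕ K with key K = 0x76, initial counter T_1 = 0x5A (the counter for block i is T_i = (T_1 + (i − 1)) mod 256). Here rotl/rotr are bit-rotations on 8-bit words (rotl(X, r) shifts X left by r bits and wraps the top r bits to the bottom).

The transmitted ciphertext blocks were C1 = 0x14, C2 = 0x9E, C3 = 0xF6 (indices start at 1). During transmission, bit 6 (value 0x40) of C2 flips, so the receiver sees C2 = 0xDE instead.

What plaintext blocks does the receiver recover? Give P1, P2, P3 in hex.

CTR decryption: S_i = E(K, T_i) where T_i is the counter for block i; P_i = C_i ⊕ S_i.
Only C2 changed, to 0xDE. In CTR, a change in C_i flips the same bit in P_i only; the keystream is unaffected. Decrypting the received ciphertext:
P1: T = 0x5A, S = E(K, T) = 0x3D; 0x14 ⊕ 0x3D = 0x29.
P2: T = 0x5B, S = E(K, T) = 0x1D; 0xDE ⊕ 0x1D = 0xC3.
P3: T = 0x5C, S = E(K, T) = 0xFD; 0xF6 ⊕ 0xFD = 0x0B.
Blocks that differ from the original plaintext: P2.

P1 = 0x29, P2 = 0xC3, P3 = 0x0B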